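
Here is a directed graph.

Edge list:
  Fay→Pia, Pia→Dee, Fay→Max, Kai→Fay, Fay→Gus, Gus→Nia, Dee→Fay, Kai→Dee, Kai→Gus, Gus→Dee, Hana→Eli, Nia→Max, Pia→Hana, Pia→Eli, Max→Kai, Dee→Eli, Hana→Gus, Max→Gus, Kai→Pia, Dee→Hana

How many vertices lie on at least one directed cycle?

8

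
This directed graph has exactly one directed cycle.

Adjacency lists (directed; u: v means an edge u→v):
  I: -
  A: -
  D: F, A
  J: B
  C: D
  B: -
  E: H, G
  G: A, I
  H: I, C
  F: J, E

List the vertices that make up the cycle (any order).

C, D, E, F, H

DFS with gray/black marking from F:
F gray
  J gray
    B gray
    B black
  J black
  E gray
    H gray
      I gray
      I black
      C gray
        D gray
          D→F: F is gray → back edge
Back edge closes the cycle F → E → H → C → D → F; its vertices are {C, D, E, F, H}.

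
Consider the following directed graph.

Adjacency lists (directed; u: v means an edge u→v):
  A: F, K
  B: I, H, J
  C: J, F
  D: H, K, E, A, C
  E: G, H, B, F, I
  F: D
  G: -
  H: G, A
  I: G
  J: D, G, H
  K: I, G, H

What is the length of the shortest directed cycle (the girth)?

For each vertex v, BFS finds the shortest path from v back to v.
The shortest such closed walk is D → C → J → D, length 3.

3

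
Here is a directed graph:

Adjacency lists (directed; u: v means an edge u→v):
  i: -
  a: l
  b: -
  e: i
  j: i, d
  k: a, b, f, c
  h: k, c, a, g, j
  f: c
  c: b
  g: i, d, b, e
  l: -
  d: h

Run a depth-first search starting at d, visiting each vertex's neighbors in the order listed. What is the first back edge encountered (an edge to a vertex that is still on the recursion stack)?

g→d

DFS from d (visiting each vertex's neighbors in the order listed); mark gray on enter, black on exit:
d gray
  h gray
    k gray
      a gray
        l gray
        l black
      a black
      b gray
      b black
      f gray
        c gray
          c→b: b black — skip
        c black
      f black
      k→c: c black — skip
    k black
    h→c: c black — skip
    h→a: a black — skip
    g gray
      i gray
      i black
      g→d: d is gray → back edge
First back edge: g → d.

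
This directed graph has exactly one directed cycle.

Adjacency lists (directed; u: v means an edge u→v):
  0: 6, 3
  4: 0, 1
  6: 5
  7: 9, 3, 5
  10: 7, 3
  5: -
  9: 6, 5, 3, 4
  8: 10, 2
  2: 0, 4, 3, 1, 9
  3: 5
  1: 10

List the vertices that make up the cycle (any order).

1, 4, 7, 9, 10

DFS with gray/black marking from 10:
10 gray
  7 gray
    9 gray
      6 gray
        5 gray
        5 black
      6 black
      9→5: 5 black — skip
      3 gray
        3→5: 5 black — skip
      3 black
      4 gray
        0 gray
          0→6: 6 black — skip
          0→3: 3 black — skip
        0 black
        1 gray
          1→10: 10 is gray → back edge
Back edge closes the cycle 10 → 7 → 9 → 4 → 1 → 10; its vertices are {1, 4, 7, 9, 10}.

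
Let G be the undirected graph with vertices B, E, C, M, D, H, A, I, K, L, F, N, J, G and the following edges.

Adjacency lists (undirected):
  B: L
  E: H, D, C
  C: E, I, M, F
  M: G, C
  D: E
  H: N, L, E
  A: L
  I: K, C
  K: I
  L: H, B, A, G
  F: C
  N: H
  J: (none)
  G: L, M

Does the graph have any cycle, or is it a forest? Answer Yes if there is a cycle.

Yes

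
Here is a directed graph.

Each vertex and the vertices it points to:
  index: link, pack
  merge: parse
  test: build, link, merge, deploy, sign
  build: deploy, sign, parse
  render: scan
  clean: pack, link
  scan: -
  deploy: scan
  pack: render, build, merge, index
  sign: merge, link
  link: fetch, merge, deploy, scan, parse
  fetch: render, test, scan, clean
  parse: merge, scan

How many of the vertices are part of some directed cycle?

10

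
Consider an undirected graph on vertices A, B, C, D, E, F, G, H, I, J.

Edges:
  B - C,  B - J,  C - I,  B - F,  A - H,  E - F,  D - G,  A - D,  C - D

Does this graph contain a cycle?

No

DFS, tracking each vertex's parent; an edge to a visited non-parent vertex closes a cycle.
Start from A:
visit A (parent –)
  visit D (parent A)
    visit G (parent D)
      G–D: parent, skip
    D–A: parent, skip
    visit C (parent D)
      visit B (parent C)
        visit J (parent B)
          J–B: parent, skip
        B–C: parent, skip
        visit F (parent B)
          F–B: parent, skip
          visit E (parent F)
            E–F: parent, skip
      visit I (parent C)
        I–C: parent, skip
      C–D: parent, skip
  visit H (parent A)
    H–A: parent, skip
No non-parent visited neighbor found — the graph is a forest.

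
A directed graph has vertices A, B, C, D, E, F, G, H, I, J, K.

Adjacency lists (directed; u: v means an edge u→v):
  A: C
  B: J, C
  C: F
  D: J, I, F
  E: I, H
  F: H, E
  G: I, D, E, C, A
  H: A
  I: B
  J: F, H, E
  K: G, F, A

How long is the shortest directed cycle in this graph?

For each vertex v, BFS finds the shortest path from v back to v.
The shortest such closed walk is A → C → F → H → A, length 4.

4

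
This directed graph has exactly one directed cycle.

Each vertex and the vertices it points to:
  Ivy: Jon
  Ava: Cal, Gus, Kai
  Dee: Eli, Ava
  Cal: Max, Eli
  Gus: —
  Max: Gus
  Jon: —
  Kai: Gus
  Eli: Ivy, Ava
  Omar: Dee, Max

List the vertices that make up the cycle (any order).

Ava, Cal, Eli

DFS with gray/black marking from Eli:
Eli gray
  Ivy gray
    Jon gray
    Jon black
  Ivy black
  Ava gray
    Cal gray
      Max gray
        Gus gray
        Gus black
      Max black
      Cal→Eli: Eli is gray → back edge
Back edge closes the cycle Eli → Ava → Cal → Eli; its vertices are {Ava, Cal, Eli}.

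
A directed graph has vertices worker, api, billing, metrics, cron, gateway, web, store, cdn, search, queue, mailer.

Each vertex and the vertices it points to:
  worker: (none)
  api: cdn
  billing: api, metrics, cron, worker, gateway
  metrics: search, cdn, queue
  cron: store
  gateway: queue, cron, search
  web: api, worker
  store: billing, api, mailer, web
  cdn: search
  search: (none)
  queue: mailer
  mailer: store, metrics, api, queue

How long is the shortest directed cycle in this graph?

For each vertex v, BFS finds the shortest path from v back to v.
The shortest such closed walk is store → mailer → store, length 2.

2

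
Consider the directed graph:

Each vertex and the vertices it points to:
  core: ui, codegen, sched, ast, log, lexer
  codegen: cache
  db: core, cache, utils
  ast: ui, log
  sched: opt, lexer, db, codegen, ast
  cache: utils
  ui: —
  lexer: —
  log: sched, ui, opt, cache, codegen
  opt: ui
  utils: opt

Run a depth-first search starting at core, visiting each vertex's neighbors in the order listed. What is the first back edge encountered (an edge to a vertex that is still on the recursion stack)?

DFS from core (visiting each vertex's neighbors in the order listed); mark gray on enter, black on exit:
core gray
  ui gray
  ui black
  codegen gray
    cache gray
      utils gray
        opt gray
          opt→ui: ui black — skip
        opt black
      utils black
    cache black
  codegen black
  sched gray
    sched→opt: opt black — skip
    lexer gray
    lexer black
    db gray
      db→core: core is gray → back edge
First back edge: db → core.

db→core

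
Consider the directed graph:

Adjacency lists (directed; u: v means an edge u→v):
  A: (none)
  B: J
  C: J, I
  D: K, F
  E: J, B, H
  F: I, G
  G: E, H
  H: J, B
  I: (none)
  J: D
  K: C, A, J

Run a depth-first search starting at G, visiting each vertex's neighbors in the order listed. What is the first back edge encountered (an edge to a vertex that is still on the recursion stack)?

DFS from G (visiting each vertex's neighbors in the order listed); mark gray on enter, black on exit:
G gray
  E gray
    J gray
      D gray
        K gray
          C gray
            C→J: J is gray → back edge
First back edge: C → J.

C→J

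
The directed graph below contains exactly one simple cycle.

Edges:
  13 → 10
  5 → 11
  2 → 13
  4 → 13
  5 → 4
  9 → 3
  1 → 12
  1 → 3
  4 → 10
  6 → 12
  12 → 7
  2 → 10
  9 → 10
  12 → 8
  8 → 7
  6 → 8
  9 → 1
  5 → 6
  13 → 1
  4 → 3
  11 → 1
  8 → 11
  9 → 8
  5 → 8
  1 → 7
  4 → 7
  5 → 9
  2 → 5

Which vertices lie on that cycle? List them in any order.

1, 8, 11, 12

DFS with gray/black marking from 1:
1 gray
  7 gray
  7 black
  3 gray
  3 black
  12 gray
    8 gray
      8→7: 7 black — skip
      11 gray
        11→1: 1 is gray → back edge
Back edge closes the cycle 1 → 12 → 8 → 11 → 1; its vertices are {1, 8, 11, 12}.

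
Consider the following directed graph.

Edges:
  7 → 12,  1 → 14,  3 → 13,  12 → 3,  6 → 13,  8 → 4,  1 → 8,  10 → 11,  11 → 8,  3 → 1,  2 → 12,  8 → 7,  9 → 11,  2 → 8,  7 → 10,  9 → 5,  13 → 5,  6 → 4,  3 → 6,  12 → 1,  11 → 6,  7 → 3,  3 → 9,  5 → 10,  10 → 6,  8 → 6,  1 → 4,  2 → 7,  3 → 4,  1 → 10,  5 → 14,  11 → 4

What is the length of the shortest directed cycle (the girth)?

4

For each vertex v, BFS finds the shortest path from v back to v.
The shortest such closed walk is 7 → 12 → 1 → 8 → 7, length 4.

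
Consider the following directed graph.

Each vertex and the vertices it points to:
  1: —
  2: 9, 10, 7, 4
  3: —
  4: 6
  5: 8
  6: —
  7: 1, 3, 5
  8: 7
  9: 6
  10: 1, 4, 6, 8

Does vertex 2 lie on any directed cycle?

No

2 lies on a cycle iff there is a path from 2 back to itself.
Exploring from 2, it never reaches itself; equivalently, its strongly connected component is a singleton.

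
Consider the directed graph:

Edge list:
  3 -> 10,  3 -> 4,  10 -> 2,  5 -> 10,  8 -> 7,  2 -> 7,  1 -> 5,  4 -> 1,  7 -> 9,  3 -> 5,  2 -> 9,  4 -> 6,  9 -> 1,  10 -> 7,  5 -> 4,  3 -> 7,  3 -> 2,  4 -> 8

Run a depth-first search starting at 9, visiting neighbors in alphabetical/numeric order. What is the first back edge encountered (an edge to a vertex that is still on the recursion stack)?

4->1

DFS from 9 (visiting neighbors in alphabetical/numeric order); mark gray on enter, black on exit:
9 gray
  1 gray
    5 gray
      4 gray
        4→1: 1 is gray → back edge
First back edge: 4 → 1.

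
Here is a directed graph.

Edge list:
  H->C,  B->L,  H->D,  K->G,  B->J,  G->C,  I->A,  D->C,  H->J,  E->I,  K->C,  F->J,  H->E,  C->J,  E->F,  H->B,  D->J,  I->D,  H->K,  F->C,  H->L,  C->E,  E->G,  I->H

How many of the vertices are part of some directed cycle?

A vertex is on a directed cycle iff it belongs to a strongly connected component of size ≥ 2 (or has a self-loop).
The vertices on cycles are {C, D, E, F, G, H, I, K} — 8 in total.

8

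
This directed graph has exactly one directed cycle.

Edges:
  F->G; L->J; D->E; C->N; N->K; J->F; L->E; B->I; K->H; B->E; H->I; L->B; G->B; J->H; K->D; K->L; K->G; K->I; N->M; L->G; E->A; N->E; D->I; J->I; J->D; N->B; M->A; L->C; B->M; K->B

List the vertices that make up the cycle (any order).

DFS with gray/black marking from L:
L gray
  E gray
    A gray
    A black
  E black
  B gray
    M gray
      M→A: A black — skip
    M black
    B→E: E black — skip
    I gray
    I black
  B black
  G gray
    G→B: B black — skip
  G black
  C gray
    N gray
      N→M: M black — skip
      N→E: E black — skip
      N→B: B black — skip
      K gray
        K→I: I black — skip
        K→G: G black — skip
        H gray
          H→I: I black — skip
        H black
        K→B: B black — skip
        D gray
          D→E: E black — skip
          D→I: I black — skip
        D black
        K→L: L is gray → back edge
Back edge closes the cycle L → C → N → K → L; its vertices are {C, K, L, N}.

C, K, L, N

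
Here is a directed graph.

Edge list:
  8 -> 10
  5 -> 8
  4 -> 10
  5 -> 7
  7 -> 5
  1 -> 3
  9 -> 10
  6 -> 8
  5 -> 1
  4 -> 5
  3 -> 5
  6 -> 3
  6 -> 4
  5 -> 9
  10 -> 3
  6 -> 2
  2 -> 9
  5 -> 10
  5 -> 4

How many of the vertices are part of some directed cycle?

8

A vertex is on a directed cycle iff it belongs to a strongly connected component of size ≥ 2 (or has a self-loop).
The vertices on cycles are {1, 3, 4, 5, 7, 8, 9, 10} — 8 in total.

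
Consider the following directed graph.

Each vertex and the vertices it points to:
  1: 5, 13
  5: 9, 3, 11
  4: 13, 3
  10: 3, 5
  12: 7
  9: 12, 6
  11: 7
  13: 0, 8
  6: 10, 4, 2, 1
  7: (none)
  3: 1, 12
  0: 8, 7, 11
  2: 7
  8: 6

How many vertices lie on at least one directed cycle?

A vertex is on a directed cycle iff it belongs to a strongly connected component of size ≥ 2 (or has a self-loop).
The vertices on cycles are {0, 1, 3, 4, 5, 6, 8, 9, 10, 13} — 10 in total.

10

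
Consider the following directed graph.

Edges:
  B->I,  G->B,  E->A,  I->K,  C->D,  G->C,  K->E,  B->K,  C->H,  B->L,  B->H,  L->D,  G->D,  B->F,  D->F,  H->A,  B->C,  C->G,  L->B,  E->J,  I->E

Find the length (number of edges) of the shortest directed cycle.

For each vertex v, BFS finds the shortest path from v back to v.
The shortest such closed walk is B → L → B, length 2.

2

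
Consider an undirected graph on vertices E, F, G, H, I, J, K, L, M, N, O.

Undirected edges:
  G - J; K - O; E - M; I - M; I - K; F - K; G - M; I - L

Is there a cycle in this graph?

DFS, tracking each vertex's parent; an edge to a visited non-parent vertex closes a cycle.
Start from L:
visit L (parent –)
  visit I (parent L)
    I–L: parent, skip
    visit K (parent I)
      K–I: parent, skip
      visit O (parent K)
        O–K: parent, skip
      visit F (parent K)
        F–K: parent, skip
    visit M (parent I)
      visit G (parent M)
        G–M: parent, skip
        visit J (parent G)
          J–G: parent, skip
      visit E (parent M)
        E–M: parent, skip
      M–I: parent, skip
visit H (parent –)
visit N (parent –)
No non-parent visited neighbor found — the graph is a forest.

No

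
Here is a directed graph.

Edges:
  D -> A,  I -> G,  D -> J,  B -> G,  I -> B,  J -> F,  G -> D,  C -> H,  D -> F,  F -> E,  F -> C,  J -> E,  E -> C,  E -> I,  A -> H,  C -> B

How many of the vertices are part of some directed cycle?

A vertex is on a directed cycle iff it belongs to a strongly connected component of size ≥ 2 (or has a self-loop).
The vertices on cycles are {B, C, D, E, F, G, I, J} — 8 in total.

8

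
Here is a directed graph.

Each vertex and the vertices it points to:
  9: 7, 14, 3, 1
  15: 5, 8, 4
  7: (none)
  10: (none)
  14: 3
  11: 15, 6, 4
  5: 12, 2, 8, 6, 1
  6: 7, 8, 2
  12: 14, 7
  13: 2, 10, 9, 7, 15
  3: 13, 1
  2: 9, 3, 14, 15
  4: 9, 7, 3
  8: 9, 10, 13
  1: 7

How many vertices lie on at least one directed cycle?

A vertex is on a directed cycle iff it belongs to a strongly connected component of size ≥ 2 (or has a self-loop).
The vertices on cycles are {2, 3, 4, 5, 6, 8, 9, 12, 13, 14, 15} — 11 in total.

11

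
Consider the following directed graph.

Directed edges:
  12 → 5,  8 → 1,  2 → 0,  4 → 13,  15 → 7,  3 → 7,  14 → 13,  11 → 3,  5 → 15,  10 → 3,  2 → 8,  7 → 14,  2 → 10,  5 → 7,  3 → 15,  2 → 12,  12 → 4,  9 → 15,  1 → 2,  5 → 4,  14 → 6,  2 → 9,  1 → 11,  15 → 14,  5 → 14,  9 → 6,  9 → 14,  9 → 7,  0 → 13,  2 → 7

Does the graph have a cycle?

DFS with white/gray/black marking, starting from 10:
10 gray
  3 gray
    15 gray
      7 gray
        14 gray
          13 gray
          13 black
          6 gray
          6 black
        14 black
      7 black
      15→14: 14 black — skip
    15 black
    3→7: 7 black — skip
  3 black
10 black
2 gray
  0 gray
    0→13: 13 black — skip
  0 black
  9 gray
    9→15: 15 black — skip
    9→14: 14 black — skip
    9→6: 6 black — skip
    9→7: 7 black — skip
  9 black
  12 gray
    4 gray
      4→13: 13 black — skip
    4 black
    5 gray
      5→4: 4 black — skip
      5→7: 7 black — skip
      5→14: 14 black — skip
      5→15: 15 black — skip
    5 black
  12 black
  2→7: 7 black — skip
  2→10: 10 black — skip
  8 gray
    1 gray
      11 gray
        11→3: 3 black — skip
      11 black
      1→2: 2 is gray → back edge
Back edge found, so a cycle exists: 2 → 8 → 1 → 2.

Yes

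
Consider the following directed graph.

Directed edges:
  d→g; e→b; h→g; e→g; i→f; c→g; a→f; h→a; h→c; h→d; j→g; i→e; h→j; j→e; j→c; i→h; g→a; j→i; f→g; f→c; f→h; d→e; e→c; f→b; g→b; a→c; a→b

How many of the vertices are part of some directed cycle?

9

A vertex is on a directed cycle iff it belongs to a strongly connected component of size ≥ 2 (or has a self-loop).
The vertices on cycles are {a, c, d, e, f, g, h, i, j} — 9 in total.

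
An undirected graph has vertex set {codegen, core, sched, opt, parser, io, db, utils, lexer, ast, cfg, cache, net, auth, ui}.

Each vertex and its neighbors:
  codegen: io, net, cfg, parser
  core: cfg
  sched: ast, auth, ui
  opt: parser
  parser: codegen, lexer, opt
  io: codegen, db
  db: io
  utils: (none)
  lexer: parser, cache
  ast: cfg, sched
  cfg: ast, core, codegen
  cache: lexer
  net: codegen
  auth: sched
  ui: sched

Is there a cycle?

DFS, tracking each vertex's parent; an edge to a visited non-parent vertex closes a cycle.
Start from cache:
visit cache (parent –)
  visit lexer (parent cache)
    visit parser (parent lexer)
      visit codegen (parent parser)
        visit io (parent codegen)
          io–codegen: parent, skip
          visit db (parent io)
            db–io: parent, skip
        visit net (parent codegen)
          net–codegen: parent, skip
        visit cfg (parent codegen)
          visit ast (parent cfg)
            ast–cfg: parent, skip
            visit sched (parent ast)
              sched–ast: parent, skip
              visit auth (parent sched)
                auth–sched: parent, skip
              visit ui (parent sched)
                ui–sched: parent, skip
          visit core (parent cfg)
            core–cfg: parent, skip
          cfg–codegen: parent, skip
        codegen–parser: parent, skip
      parser–lexer: parent, skip
      visit opt (parent parser)
        opt–parser: parent, skip
    lexer–cache: parent, skip
visit utils (parent –)
No non-parent visited neighbor found — the graph is a forest.

No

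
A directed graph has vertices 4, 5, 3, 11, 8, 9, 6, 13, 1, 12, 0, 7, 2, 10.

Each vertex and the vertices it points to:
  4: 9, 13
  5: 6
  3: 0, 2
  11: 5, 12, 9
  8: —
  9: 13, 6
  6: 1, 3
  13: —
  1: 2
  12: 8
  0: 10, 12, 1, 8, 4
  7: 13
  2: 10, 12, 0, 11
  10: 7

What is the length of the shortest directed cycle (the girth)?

3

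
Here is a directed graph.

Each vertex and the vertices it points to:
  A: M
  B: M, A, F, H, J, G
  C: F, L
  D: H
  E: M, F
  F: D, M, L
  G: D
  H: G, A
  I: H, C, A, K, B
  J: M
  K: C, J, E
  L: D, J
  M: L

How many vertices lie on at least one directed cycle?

A vertex is on a directed cycle iff it belongs to a strongly connected component of size ≥ 2 (or has a self-loop).
The vertices on cycles are {A, D, G, H, J, L, M} — 7 in total.

7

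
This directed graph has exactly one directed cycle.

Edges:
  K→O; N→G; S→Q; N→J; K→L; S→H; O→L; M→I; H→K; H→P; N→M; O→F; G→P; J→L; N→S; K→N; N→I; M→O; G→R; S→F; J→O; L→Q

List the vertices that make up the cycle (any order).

H, K, N, S

DFS with gray/black marking from K:
K gray
  N gray
    G gray
      P gray
      P black
      R gray
      R black
    G black
    M gray
      I gray
      I black
      O gray
        L gray
          Q gray
          Q black
        L black
        F gray
        F black
      O black
    M black
    J gray
      J→O: O black — skip
      J→L: L black — skip
    J black
    S gray
      S→Q: Q black — skip
      H gray
        H→P: P black — skip
        H→K: K is gray → back edge
Back edge closes the cycle K → N → S → H → K; its vertices are {H, K, N, S}.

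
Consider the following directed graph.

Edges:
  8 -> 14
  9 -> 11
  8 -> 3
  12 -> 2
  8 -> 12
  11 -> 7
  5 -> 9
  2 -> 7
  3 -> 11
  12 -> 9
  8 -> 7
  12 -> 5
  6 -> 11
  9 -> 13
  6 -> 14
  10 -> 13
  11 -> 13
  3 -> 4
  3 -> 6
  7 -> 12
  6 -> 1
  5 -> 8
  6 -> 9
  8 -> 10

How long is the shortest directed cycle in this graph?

3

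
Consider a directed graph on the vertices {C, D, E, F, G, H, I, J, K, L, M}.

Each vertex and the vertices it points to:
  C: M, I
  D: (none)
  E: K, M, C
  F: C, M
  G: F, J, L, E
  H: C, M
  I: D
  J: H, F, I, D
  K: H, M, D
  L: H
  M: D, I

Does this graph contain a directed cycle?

No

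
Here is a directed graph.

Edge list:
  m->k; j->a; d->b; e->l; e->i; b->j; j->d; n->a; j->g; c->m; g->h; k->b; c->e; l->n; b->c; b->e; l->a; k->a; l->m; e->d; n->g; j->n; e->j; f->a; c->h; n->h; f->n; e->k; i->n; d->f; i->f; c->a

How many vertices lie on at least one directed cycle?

8

A vertex is on a directed cycle iff it belongs to a strongly connected component of size ≥ 2 (or has a self-loop).
The vertices on cycles are {b, c, d, e, j, k, l, m} — 8 in total.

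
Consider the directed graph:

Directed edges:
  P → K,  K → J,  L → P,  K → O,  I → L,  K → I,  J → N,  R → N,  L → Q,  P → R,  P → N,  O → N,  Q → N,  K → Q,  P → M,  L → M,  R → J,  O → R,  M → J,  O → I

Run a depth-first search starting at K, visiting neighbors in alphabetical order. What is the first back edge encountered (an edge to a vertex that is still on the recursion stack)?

DFS from K (visiting neighbors in alphabetical order); mark gray on enter, black on exit:
K gray
  I gray
    L gray
      M gray
        J gray
          N gray
          N black
        J black
      M black
      P gray
        P→K: K is gray → back edge
First back edge: P → K.

P→K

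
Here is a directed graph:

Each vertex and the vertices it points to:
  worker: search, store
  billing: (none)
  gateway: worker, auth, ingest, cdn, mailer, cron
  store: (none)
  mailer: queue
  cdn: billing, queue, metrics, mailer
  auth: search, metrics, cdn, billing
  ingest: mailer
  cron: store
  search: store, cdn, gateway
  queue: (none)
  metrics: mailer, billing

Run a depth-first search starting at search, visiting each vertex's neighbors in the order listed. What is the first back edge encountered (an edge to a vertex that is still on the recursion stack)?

DFS from search (visiting each vertex's neighbors in the order listed); mark gray on enter, black on exit:
search gray
  store gray
  store black
  cdn gray
    billing gray
    billing black
    queue gray
    queue black
    metrics gray
      mailer gray
        mailer→queue: queue black — skip
      mailer black
      metrics→billing: billing black — skip
    metrics black
    cdn→mailer: mailer black — skip
  cdn black
  gateway gray
    worker gray
      worker→search: search is gray → back edge
First back edge: worker → search.

worker→search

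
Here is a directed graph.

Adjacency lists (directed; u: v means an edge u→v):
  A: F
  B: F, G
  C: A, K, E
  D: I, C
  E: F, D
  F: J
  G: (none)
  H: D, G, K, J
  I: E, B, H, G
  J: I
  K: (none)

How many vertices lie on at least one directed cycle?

9

A vertex is on a directed cycle iff it belongs to a strongly connected component of size ≥ 2 (or has a self-loop).
The vertices on cycles are {A, B, C, D, E, F, H, I, J} — 9 in total.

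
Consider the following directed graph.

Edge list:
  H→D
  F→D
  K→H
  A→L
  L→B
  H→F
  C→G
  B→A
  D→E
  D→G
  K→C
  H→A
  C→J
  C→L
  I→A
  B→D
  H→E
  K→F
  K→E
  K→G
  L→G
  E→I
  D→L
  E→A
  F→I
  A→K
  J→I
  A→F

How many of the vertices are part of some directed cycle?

11

A vertex is on a directed cycle iff it belongs to a strongly connected component of size ≥ 2 (or has a self-loop).
The vertices on cycles are {A, B, C, D, E, F, H, I, J, K, L} — 11 in total.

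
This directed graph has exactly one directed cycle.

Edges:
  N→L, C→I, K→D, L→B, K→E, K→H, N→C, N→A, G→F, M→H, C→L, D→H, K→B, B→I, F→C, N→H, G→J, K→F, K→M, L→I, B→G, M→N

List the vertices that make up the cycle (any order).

B, C, F, G, L

DFS with gray/black marking from L:
L gray
  B gray
    G gray
      J gray
      J black
      F gray
        C gray
          C→L: L is gray → back edge
Back edge closes the cycle L → B → G → F → C → L; its vertices are {B, C, F, G, L}.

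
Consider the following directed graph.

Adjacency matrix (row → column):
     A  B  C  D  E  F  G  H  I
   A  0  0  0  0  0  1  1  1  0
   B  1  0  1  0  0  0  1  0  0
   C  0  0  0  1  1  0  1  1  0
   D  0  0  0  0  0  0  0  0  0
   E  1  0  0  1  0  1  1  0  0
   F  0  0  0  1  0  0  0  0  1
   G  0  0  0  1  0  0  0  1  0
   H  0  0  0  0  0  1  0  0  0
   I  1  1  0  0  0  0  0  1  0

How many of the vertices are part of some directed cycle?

8

A vertex is on a directed cycle iff it belongs to a strongly connected component of size ≥ 2 (or has a self-loop).
The vertices on cycles are {A, B, C, E, F, G, H, I} — 8 in total.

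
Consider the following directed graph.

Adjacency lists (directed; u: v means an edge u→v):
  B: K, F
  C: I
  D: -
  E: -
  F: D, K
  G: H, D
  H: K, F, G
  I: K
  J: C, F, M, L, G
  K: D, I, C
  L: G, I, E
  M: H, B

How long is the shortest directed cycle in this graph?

2

For each vertex v, BFS finds the shortest path from v back to v.
The shortest such closed walk is I → K → I, length 2.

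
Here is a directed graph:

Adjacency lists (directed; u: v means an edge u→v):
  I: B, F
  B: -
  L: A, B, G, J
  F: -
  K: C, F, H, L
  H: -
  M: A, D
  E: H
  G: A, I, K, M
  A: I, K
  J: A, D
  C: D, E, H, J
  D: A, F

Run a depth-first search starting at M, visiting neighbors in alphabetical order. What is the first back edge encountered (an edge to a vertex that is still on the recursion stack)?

DFS from M (visiting neighbors in alphabetical order); mark gray on enter, black on exit:
M gray
  A gray
    I gray
      B gray
      B black
      F gray
      F black
    I black
    K gray
      C gray
        D gray
          D→A: A is gray → back edge
First back edge: D → A.

D->A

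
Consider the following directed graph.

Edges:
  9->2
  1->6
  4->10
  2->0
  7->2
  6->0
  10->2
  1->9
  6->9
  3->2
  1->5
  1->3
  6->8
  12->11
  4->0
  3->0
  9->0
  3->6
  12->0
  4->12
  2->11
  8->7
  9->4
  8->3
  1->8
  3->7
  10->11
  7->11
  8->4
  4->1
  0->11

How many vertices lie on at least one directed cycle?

6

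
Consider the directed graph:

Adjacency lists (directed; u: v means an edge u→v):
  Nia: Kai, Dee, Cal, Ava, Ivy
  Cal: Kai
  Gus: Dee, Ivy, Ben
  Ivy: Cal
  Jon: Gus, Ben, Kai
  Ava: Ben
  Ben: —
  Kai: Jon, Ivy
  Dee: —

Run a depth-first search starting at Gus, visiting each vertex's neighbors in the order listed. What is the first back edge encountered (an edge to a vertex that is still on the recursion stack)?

Jon→Gus

DFS from Gus (visiting each vertex's neighbors in the order listed); mark gray on enter, black on exit:
Gus gray
  Dee gray
  Dee black
  Ivy gray
    Cal gray
      Kai gray
        Jon gray
          Jon→Gus: Gus is gray → back edge
First back edge: Jon → Gus.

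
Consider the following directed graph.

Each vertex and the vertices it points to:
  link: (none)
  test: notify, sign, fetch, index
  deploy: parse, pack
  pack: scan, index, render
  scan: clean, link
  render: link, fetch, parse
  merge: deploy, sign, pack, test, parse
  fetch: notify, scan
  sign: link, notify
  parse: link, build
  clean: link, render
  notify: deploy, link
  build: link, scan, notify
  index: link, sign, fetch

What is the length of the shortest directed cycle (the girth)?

4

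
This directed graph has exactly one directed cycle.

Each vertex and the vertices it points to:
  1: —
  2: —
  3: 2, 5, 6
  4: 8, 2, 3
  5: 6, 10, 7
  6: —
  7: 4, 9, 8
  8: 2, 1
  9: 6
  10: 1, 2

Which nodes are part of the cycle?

3, 4, 5, 7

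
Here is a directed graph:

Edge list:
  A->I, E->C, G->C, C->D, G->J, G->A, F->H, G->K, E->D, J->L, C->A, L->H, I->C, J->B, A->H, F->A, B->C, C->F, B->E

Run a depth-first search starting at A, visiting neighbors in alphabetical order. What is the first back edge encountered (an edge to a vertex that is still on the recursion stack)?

C→A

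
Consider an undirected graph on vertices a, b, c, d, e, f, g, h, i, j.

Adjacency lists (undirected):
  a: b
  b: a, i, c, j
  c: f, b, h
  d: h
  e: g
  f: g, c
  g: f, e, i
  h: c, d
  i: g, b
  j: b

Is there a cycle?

DFS, tracking each vertex's parent; an edge to a visited non-parent vertex closes a cycle.
Start from e:
visit e (parent –)
  visit g (parent e)
    visit f (parent g)
      f–g: parent, skip
      visit c (parent f)
        c–f: parent, skip
        visit b (parent c)
          visit a (parent b)
            a–b: parent, skip
          visit i (parent b)
            i–g: g visited and ≠ parent → cycle
Cycle: g – f – c – b – i – g.

Yes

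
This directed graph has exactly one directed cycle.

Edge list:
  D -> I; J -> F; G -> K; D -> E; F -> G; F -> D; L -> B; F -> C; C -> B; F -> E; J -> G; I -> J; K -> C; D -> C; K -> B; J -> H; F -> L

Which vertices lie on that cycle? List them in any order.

DFS with gray/black marking from F:
F gray
  E gray
  E black
  G gray
    K gray
      B gray
      B black
      C gray
        C→B: B black — skip
      C black
    K black
  G black
  D gray
    D→C: C black — skip
    I gray
      J gray
        J→F: F is gray → back edge
Back edge closes the cycle F → D → I → J → F; its vertices are {D, F, I, J}.

D, F, I, J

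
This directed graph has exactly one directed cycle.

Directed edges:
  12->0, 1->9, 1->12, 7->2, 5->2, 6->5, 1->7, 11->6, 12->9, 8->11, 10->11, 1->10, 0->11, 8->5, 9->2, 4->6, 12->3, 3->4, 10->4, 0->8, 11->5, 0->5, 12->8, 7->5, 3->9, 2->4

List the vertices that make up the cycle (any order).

2, 4, 5, 6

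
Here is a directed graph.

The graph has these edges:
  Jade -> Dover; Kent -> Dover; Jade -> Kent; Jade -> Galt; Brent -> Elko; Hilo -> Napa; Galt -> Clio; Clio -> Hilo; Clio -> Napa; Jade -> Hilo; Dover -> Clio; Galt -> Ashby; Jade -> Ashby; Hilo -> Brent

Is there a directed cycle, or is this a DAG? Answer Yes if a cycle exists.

DFS with white/gray/black marking, starting from Jade:
Jade gray
  Dover gray
    Clio gray
      Hilo gray
        Brent gray
          Elko gray
          Elko black
        Brent black
        Napa gray
        Napa black
      Hilo black
      Clio→Napa: Napa black — skip
    Clio black
  Dover black
  Kent gray
    Kent→Dover: Dover black — skip
  Kent black
  Galt gray
    Ashby gray
    Ashby black
    Galt→Clio: Clio black — skip
  Galt black
  Jade→Ashby: Ashby black — skip
  Jade→Hilo: Hilo black — skip
Jade black
Every edge goes to a white or black vertex — no back edge, so the graph is acyclic.

No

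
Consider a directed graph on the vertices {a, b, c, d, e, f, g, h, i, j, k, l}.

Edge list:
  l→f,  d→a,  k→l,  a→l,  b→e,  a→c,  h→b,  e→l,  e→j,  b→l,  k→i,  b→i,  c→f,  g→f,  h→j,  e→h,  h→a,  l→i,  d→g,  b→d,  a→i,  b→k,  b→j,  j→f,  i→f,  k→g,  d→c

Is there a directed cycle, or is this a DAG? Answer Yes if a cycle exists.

Yes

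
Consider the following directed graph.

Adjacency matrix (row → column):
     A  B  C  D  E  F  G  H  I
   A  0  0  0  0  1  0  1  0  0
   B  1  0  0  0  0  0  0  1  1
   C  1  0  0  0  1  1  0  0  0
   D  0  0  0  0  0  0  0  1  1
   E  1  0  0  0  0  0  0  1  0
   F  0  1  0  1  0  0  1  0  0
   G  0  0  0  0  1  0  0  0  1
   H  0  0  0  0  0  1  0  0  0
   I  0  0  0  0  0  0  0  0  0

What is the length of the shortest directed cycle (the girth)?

2

For each vertex v, BFS finds the shortest path from v back to v.
The shortest such closed walk is A → E → A, length 2.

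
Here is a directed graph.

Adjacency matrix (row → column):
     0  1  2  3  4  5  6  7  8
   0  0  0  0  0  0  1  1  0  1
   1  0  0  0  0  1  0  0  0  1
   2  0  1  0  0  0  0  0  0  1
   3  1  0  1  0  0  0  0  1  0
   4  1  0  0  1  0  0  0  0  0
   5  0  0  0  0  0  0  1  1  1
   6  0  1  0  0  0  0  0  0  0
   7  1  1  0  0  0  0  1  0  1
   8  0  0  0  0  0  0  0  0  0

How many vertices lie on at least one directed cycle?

8

A vertex is on a directed cycle iff it belongs to a strongly connected component of size ≥ 2 (or has a self-loop).
The vertices on cycles are {0, 1, 2, 3, 4, 5, 6, 7} — 8 in total.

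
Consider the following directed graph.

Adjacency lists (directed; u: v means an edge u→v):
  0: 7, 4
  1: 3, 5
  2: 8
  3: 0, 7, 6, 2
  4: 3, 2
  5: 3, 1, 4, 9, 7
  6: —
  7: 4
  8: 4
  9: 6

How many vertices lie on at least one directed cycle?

A vertex is on a directed cycle iff it belongs to a strongly connected component of size ≥ 2 (or has a self-loop).
The vertices on cycles are {0, 1, 2, 3, 4, 5, 7, 8} — 8 in total.

8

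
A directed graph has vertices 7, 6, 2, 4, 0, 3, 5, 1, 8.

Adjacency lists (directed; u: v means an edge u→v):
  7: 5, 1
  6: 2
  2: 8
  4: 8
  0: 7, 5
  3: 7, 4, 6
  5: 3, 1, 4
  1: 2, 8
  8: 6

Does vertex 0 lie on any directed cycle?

No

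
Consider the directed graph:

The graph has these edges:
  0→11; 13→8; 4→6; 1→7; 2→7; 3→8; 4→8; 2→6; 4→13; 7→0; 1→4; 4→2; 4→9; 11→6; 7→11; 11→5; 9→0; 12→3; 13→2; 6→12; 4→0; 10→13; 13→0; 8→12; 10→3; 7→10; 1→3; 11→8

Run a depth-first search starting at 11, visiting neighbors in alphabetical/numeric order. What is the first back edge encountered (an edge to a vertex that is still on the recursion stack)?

DFS from 11 (visiting neighbors in alphabetical/numeric order); mark gray on enter, black on exit:
11 gray
  5 gray
  5 black
  6 gray
    12 gray
      3 gray
        8 gray
          8→12: 12 is gray → back edge
First back edge: 8 → 12.

8->12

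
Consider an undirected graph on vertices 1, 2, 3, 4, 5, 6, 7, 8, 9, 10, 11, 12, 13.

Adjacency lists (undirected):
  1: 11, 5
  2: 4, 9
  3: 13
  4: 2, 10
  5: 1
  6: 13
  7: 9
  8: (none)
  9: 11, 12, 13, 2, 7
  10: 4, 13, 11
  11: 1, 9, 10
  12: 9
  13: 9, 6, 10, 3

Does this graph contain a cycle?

Yes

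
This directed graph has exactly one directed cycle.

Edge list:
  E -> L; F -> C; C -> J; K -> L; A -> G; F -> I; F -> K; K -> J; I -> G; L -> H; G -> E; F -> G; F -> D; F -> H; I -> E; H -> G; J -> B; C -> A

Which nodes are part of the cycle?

E, G, H, L

DFS with gray/black marking from H:
H gray
  G gray
    E gray
      L gray
        L→H: H is gray → back edge
Back edge closes the cycle H → G → E → L → H; its vertices are {E, G, H, L}.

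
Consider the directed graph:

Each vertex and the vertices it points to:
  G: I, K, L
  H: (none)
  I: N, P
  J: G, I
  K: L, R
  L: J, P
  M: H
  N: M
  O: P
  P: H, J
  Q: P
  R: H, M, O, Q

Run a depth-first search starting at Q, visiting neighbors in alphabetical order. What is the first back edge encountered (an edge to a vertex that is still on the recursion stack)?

I→P

DFS from Q (visiting neighbors in alphabetical order); mark gray on enter, black on exit:
Q gray
  P gray
    H gray
    H black
    J gray
      G gray
        I gray
          N gray
            M gray
              M→H: H black — skip
            M black
          N black
          I→P: P is gray → back edge
First back edge: I → P.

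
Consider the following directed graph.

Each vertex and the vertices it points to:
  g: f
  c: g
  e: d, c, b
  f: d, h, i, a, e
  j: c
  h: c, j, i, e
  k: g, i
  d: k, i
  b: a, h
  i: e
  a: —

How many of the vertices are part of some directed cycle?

10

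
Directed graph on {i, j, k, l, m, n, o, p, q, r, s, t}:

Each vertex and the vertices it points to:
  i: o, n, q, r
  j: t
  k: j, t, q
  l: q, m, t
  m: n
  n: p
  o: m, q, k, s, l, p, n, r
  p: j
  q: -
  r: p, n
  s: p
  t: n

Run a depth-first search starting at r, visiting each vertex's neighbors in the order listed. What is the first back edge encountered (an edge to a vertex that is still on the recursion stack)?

n->p

DFS from r (visiting each vertex's neighbors in the order listed); mark gray on enter, black on exit:
r gray
  p gray
    j gray
      t gray
        n gray
          n→p: p is gray → back edge
First back edge: n → p.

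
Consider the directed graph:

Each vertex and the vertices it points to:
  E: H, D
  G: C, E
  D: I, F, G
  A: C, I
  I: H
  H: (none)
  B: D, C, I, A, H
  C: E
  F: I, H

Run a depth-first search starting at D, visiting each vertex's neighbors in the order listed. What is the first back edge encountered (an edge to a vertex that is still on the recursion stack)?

DFS from D (visiting each vertex's neighbors in the order listed); mark gray on enter, black on exit:
D gray
  I gray
    H gray
    H black
  I black
  F gray
    F→I: I black — skip
    F→H: H black — skip
  F black
  G gray
    C gray
      E gray
        E→H: H black — skip
        E→D: D is gray → back edge
First back edge: E → D.

E->D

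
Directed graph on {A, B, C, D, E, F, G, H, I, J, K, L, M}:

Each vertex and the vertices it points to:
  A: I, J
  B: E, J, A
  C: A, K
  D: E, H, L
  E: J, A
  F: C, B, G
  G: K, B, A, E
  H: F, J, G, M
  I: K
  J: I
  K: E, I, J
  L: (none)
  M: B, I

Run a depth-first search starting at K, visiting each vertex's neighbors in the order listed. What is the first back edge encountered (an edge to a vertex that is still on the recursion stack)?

I→K

DFS from K (visiting each vertex's neighbors in the order listed); mark gray on enter, black on exit:
K gray
  E gray
    J gray
      I gray
        I→K: K is gray → back edge
First back edge: I → K.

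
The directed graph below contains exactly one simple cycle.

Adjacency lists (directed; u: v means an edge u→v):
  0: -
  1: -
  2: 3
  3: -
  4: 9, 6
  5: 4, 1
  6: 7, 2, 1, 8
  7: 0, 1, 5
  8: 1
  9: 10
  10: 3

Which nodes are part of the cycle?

DFS with gray/black marking from 4:
4 gray
  9 gray
    10 gray
      3 gray
      3 black
    10 black
  9 black
  6 gray
    7 gray
      0 gray
      0 black
      1 gray
      1 black
      5 gray
        5→4: 4 is gray → back edge
Back edge closes the cycle 4 → 6 → 7 → 5 → 4; its vertices are {4, 5, 6, 7}.

4, 5, 6, 7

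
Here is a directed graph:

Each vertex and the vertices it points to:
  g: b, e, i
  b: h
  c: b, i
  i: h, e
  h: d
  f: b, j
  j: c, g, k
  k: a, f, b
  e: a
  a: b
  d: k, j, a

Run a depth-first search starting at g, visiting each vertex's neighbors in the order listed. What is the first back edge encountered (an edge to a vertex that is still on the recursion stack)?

a->b

DFS from g (visiting each vertex's neighbors in the order listed); mark gray on enter, black on exit:
g gray
  b gray
    h gray
      d gray
        k gray
          a gray
            a→b: b is gray → back edge
First back edge: a → b.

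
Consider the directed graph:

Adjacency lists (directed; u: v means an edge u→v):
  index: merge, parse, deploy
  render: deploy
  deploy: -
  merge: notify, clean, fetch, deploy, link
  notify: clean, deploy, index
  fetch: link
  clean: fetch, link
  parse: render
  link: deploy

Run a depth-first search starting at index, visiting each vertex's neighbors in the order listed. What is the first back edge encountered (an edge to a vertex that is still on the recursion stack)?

notify->index

DFS from index (visiting each vertex's neighbors in the order listed); mark gray on enter, black on exit:
index gray
  merge gray
    notify gray
      clean gray
        fetch gray
          link gray
            deploy gray
            deploy black
          link black
        fetch black
        clean→link: link black — skip
      clean black
      notify→deploy: deploy black — skip
      notify→index: index is gray → back edge
First back edge: notify → index.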